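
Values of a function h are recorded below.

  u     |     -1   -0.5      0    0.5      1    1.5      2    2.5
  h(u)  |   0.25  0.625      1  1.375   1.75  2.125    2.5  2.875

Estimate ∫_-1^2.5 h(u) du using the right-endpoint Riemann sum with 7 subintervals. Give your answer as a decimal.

Δu = 0.5.
Sum = 0.5·[0.625 + 1 + 1.375 + 1.75 + 2.125 + 2.5 + 2.875] = 6.125.

6.125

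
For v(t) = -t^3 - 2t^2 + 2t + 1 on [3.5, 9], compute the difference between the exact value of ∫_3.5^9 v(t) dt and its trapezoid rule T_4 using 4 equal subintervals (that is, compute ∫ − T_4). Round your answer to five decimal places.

Exact integral: ∫_3.5^9 v(t) dt ≈ -1985.9010417.
T_4 ≈ -2021.8623047.
Error ≈ -1985.9010417 − (-2021.8623047) ≈ 35.96126.

35.96126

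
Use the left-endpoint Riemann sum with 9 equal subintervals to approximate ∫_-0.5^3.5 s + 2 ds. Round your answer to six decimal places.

Δs = (3.5 − (-0.5))/9 = 4/9.
Left endpoints: -0.5, -1/18, 7/18, 5/6, 23/18, 31/18, 13/6, 47/18, 55/18.
f(-0.5) = 1.5, f(-1/18) = 35/18, f(7/18) = 43/18, f(5/6) = 17/6, f(23/18) = 59/18, f(31/18) = 67/18, f(13/6) = 25/6, f(47/18) = 83/18, f(55/18) = 91/18.
Sum = Δs · [f(-0.5) + f(-1/18) + f(7/18) + ...].
Sum ≈ 13.111111.

13.111111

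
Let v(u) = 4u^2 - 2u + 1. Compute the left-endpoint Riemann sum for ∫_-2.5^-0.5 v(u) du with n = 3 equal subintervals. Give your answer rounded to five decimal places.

38.59259

Δu = (-0.5 − (-2.5))/3 = 2/3.
Left endpoints: -2.5, -11/6, -7/6.
v(-2.5) = 31, v(-11/6) = 163/9, v(-7/6) = 79/9.
Sum = Δu · [v(-2.5) + v(-11/6) + v(-7/6)].
Sum ≈ 38.59259.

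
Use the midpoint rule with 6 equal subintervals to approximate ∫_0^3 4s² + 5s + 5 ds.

73.25

Δs = (3 − 0)/6 = 0.5.
Midpoints: 0.25, 0.75, 1.25, 1.75, 2.25, 2.75.
f(0.25) = 6.5, f(0.75) = 11, f(1.25) = 17.5, f(1.75) = 26, f(2.25) = 36.5, f(2.75) = 49.
Sum = Δs · [f(0.25) + f(0.75) + f(1.25) + ...].
Sum = 73.25.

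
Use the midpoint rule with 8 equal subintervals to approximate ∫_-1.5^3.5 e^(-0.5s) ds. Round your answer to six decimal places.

3.870683

Δs = (3.5 − (-1.5))/8 = 0.625.
Midpoints: -1.1875, -0.5625, 0.0625, 0.6875, 1.3125, 1.9375, 2.5625, 3.1875.
f(-1.1875) ≈ 1.810766, f(-0.5625) ≈ 1.324785, f(0.0625) ≈ 0.969233, f(0.6875) ≈ 0.709106, f(1.3125) ≈ 0.518793, f(1.9375) ≈ 0.379557, f(2.5625) ≈ 0.277690, f(3.1875) ≈ 0.203162.
Sum = Δs · [f(-1.1875) + f(-0.5625) + f(0.0625) + ...].
Sum ≈ 3.870683.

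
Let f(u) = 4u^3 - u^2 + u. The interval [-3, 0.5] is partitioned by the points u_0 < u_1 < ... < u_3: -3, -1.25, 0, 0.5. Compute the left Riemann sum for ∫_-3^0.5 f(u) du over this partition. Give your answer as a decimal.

-223.28125

Subinterval widths: 1.75, 1.25, 0.5.
Left endpoints: -3, -1.25, 0.
f(-3) = -120, f(-1.25) = -10.625, f(0) = 0.
Sum = Σ Δu_i · f(u_i).
Sum = -223.28125.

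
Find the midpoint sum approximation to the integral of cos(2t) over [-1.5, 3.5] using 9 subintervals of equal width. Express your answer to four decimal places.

Δt = (3.5 − (-1.5))/9 = 5/9.
Midpoints: -11/9, -2/3, -1/9, 4/9, 1, 14/9, 19/9, 8/3, 29/9.
f(-11/9) ≈ -0.7667, f(-2/3) ≈ 0.2352, f(-1/9) ≈ 0.9754, f(4/9) ≈ 0.6303, f(1) ≈ -0.4161, f(14/9) ≈ -0.9995, f(19/9) ≈ -0.4708, f(8/3) ≈ 0.5818, f(29/9) ≈ 0.9870.
Sum = Δt · [f(-11/9) + f(-2/3) + f(-1/9) + ...].
Sum ≈ 0.4203.

0.4203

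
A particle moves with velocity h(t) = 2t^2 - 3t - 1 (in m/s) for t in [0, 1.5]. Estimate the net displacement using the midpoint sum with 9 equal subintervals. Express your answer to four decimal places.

-2.6319

Δt = (1.5 − 0)/9 = 1/6.
Midpoints: 1/12, 0.25, 5/12, 7/12, 0.75, 11/12, 13/12, 1.25, 17/12.
h(1/12) = -89/72, h(0.25) = -1.625, h(5/12) = -137/72, h(7/12) = -149/72, h(0.75) = -2.125, h(11/12) = -149/72, h(13/12) = -137/72, h(1.25) = -1.625, h(17/12) = -89/72.
Sum = Δt · [h(1/12) + h(0.25) + h(5/12) + ...].
Sum ≈ -2.6319.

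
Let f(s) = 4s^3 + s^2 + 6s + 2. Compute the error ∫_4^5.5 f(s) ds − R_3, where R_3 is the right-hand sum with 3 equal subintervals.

Exact integral: ∫_4^5.5 f(s) ds = 738.9375.
R_3 = 850.75.
Error = 738.9375 − 850.75 = -111.8125.

-111.8125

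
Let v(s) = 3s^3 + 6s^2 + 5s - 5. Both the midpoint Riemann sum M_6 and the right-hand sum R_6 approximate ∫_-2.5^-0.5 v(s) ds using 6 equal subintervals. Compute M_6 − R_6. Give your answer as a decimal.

-3

M_6 ≈ -23.1111111.
R_6 ≈ -20.1111111.
M_6 − R_6 = -3.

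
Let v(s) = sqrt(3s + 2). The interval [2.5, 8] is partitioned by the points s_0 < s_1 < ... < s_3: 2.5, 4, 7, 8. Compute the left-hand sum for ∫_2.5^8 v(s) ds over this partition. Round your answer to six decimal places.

Subinterval widths: 1.5, 3, 1.
Left endpoints: 2.5, 4, 7.
v(2.5) ≈ 3.082207, v(4) ≈ 3.741657, v(7) ≈ 4.795832.
Sum = Σ Δs_i · v(s_i).
Sum ≈ 20.644114.

20.644114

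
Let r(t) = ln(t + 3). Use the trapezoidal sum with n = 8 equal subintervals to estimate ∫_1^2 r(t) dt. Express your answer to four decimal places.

1.5019

Δt = (2 − 1)/8 = 0.125.
r(1) ≈ 1.3863, r(1.125) ≈ 1.4171, r(1.25) ≈ 1.4469, r(1.375) ≈ 1.4759, r(1.5) ≈ 1.5041, r(1.625) ≈ 1.5315, r(1.75) ≈ 1.5581, r(1.875) ≈ 1.5841, r(2) ≈ 1.6094.
T_8 = (Δt/2)·[r(t_0) + 2r(t_1) + ... + 2r(t_{7}) + r(t_8)].
Sum ≈ 1.5019.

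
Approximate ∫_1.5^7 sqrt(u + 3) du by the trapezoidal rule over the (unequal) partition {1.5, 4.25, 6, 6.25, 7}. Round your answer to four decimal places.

14.6817

Subinterval widths: 2.75, 1.75, 0.25, 0.75.
f(1.5) ≈ 2.1213, f(4.25) ≈ 2.6926, f(6) ≈ 3.0000, f(6.25) ≈ 3.0414, f(7) ≈ 3.1623.
On each subinterval the trapezoid contributes (Δu_i/2)·[f(u_{i-1}) + f(u_i)].
Sum ≈ 14.6817.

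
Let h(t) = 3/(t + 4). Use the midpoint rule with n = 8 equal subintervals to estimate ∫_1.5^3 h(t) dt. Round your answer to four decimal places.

Δt = (3 − 1.5)/8 = 0.1875.
Midpoints: 1.59375, 1.78125, 1.96875, 2.15625, 2.34375, 2.53125, 2.71875, 2.90625.
h(1.59375) = 96/179, h(1.78125) = 96/185, h(1.96875) = 96/191, h(2.15625) = 96/197, h(2.34375) = 96/203, h(2.53125) = 96/209, h(2.71875) = 96/215, h(2.90625) = 96/221.
Sum = Δt · [h(1.59375) + h(1.78125) + h(1.96875) + ...].
Sum ≈ 0.7234.

0.7234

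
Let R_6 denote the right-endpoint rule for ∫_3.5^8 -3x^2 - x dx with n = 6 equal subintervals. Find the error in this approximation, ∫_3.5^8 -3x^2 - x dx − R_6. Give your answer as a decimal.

Exact integral: ∫_3.5^8 f(x) dx = -495.
R_6 = -556.171875.
Error = -495 − (-556.171875) = 61.171875.

61.171875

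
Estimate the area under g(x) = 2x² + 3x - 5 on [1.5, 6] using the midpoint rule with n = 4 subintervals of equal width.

Δx = (6 − 1.5)/4 = 1.125.
Midpoints: 2.0625, 3.1875, 4.3125, 5.4375.
g(2.0625) = 9.6953125, g(3.1875) = 24.8828125, g(4.3125) = 45.1328125, g(5.4375) = 70.4453125.
Sum = Δx · [g(2.0625) + g(3.1875) + g(4.3125) + g(5.4375)].
Sum = 168.92578125.

168.92578125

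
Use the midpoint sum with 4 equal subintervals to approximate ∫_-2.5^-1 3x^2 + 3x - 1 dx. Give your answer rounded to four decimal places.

Δx = (-1 − (-2.5))/4 = 0.375.
Midpoints: -2.3125, -1.9375, -1.5625, -1.1875.
f(-2.3125) = 8.10546875, f(-1.9375) = 4.44921875, f(-1.5625) = 1.63671875, f(-1.1875) = -0.33203125.
Sum = Δx · [f(-2.3125) + f(-1.9375) + f(-1.5625) + f(-1.1875)].
Sum ≈ 5.1973.

5.1973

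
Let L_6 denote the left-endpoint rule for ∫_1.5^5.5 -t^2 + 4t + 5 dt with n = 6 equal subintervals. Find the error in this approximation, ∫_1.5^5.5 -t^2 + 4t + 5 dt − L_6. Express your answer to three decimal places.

-3.704

Exact integral: ∫_1.5^5.5 f(t) dt ≈ 21.66667.
L_6 ≈ 25.37037.
Error ≈ 21.66667 − 25.37037 ≈ -3.704.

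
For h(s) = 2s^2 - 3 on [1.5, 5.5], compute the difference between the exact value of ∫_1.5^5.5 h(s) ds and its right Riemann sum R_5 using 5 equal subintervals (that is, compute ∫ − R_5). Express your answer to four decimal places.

-23.2533

Exact integral: ∫_1.5^5.5 h(s) ds ≈ 96.666667.
R_5 = 119.92.
Error ≈ 96.666667 − 119.92 ≈ -23.2533.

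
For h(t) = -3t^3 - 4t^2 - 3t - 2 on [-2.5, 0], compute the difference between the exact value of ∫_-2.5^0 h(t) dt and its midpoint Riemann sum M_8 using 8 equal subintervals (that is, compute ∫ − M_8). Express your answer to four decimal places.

Exact integral: ∫_-2.5^0 h(t) dt ≈ 12.838542.
M_8 ≈ 12.691040.
Error ≈ 12.838542 − 12.691040 ≈ 0.1475.

0.1475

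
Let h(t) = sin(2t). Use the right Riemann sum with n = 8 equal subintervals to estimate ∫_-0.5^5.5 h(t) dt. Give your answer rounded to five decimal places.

0.15626

Δt = (5.5 − (-0.5))/8 = 0.75.
Right endpoints: 0.25, 1, 1.75, 2.5, 3.25, 4, 4.75, 5.5.
h(0.25) ≈ 0.47943, h(1) ≈ 0.90930, h(1.75) ≈ -0.35078, h(2.5) ≈ -0.95892, h(3.25) ≈ 0.21512, h(4) ≈ 0.98936, h(4.75) ≈ -0.07515, h(5.5) ≈ -0.99999.
Sum = Δt · [h(0.25) + h(1) + h(1.75) + ...].
Sum ≈ 0.15626.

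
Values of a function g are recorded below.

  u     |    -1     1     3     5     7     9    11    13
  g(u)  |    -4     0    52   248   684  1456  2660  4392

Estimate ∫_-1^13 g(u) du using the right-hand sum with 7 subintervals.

Δu = 2.
Sum = 2·[0 + 52 + 248 + 684 + 1456 + 2660 + 4392] = 18984.

18984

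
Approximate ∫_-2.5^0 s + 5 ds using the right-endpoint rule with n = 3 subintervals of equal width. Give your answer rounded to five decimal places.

10.41667

Δs = (0 − (-2.5))/3 = 5/6.
Right endpoints: -5/3, -5/6, 0.
f(-5/3) = 10/3, f(-5/6) = 25/6, f(0) = 5.
Sum = Δs · [f(-5/3) + f(-5/6) + f(0)].
Sum ≈ 10.41667.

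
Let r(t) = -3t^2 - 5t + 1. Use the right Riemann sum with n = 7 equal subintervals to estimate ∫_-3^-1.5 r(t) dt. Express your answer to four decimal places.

-3.9184

Δt = (-1.5 − (-3))/7 = 3/14.
Right endpoints: -39/14, -18/7, -33/14, -15/7, -27/14, -12/7, -1.5.
r(-39/14) = -1637/196, r(-18/7) = -293/49, r(-33/14) = -761/196, r(-15/7) = -101/49, r(-27/14) = -101/196, r(-12/7) = 37/49, r(-1.5) = 1.75.
Sum = Δt · [r(-39/14) + r(-18/7) + r(-33/14) + ...].
Sum ≈ -3.9184.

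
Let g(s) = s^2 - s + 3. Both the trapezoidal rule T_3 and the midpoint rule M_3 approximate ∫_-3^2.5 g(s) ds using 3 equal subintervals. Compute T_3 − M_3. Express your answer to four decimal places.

4.6215

T_3 ≈ 35.164352.
M_3 ≈ 30.542824.
T_3 − M_3 ≈ 4.6215.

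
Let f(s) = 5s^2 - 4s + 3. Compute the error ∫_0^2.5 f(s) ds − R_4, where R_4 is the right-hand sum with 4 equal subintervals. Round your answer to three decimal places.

Exact integral: ∫_0^2.5 f(s) ds ≈ 21.04167.
R_4 = 28.49609375.
Error ≈ 21.04167 − 28.49609375 ≈ -7.454.

-7.454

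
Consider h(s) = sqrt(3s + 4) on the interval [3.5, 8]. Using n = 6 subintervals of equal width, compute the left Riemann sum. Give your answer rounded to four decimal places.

20.0935

Δs = (8 − 3.5)/6 = 0.75.
Left endpoints: 3.5, 4.25, 5, 5.75, 6.5, 7.25.
h(3.5) ≈ 3.8079, h(4.25) ≈ 4.0927, h(5) ≈ 4.3589, h(5.75) ≈ 4.6098, h(6.5) ≈ 4.8477, h(7.25) ≈ 5.0744.
Sum = Δs · [h(3.5) + h(4.25) + h(5) + ...].
Sum ≈ 20.0935.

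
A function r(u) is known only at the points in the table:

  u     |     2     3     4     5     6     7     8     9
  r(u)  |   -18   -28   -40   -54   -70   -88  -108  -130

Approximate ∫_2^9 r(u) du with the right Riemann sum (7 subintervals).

Δu = 1.
Sum = 1·[(-28) + (-40) + (-54) + (-70) + (-88) + (-108) + (-130)] = -518.

-518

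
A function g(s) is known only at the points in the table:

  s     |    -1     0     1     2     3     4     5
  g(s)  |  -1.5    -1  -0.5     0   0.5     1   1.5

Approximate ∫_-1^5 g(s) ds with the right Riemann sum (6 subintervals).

Δs = 1.
Sum = 1·[(-1) + (-0.5) + 0 + 0.5 + 1 + 1.5] = 1.5.

1.5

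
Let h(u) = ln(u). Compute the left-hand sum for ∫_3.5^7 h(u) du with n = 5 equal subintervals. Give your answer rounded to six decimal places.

Δu = (7 − 3.5)/5 = 0.7.
Left endpoints: 3.5, 4.2, 4.9, 5.6, 6.3.
h(3.5) ≈ 1.252763, h(4.2) ≈ 1.435085, h(4.9) ≈ 1.589235, h(5.6) ≈ 1.722767, h(6.3) ≈ 1.840550.
Sum = Δu · [h(3.5) + h(4.2) + h(4.9) + h(5.6) + h(6.3)].
Sum ≈ 5.488279.

5.488279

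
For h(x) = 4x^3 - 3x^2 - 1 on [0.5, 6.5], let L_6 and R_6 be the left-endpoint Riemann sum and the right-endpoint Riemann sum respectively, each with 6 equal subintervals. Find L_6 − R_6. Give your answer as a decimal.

L_6 = 1057.5.
R_6 = 2029.5.
L_6 − R_6 = -972.

-972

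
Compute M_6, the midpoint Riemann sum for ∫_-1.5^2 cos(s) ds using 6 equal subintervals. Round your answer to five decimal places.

Δs = (2 − (-1.5))/6 = 7/12.
Midpoints: -29/24, -0.625, -1/24, 13/24, 1.125, 41/24.
f(-29/24) ≈ 0.35458, f(-0.625) ≈ 0.81096, f(-1/24) ≈ 0.99913, f(13/24) ≈ 0.85685, f(1.125) ≈ 0.43118, f(41/24) ≈ -0.13710.
Sum = Δs · [f(-29/24) + f(-0.625) + f(-1/24) + ...].
Sum ≈ 1.93410.

1.93410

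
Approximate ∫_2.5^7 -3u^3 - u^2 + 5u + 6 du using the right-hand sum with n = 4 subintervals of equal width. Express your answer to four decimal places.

-2352.0674

Δu = (7 − 2.5)/4 = 1.125.
Right endpoints: 3.625, 4.75, 5.875, 7.
f(3.625) = -67543/512, f(4.75) = -314.328125, f(5.875) = -311029/512, f(7) = -1037.
Sum = Δu · [f(3.625) + f(4.75) + f(5.875) + f(7)].
Sum ≈ -2352.0674.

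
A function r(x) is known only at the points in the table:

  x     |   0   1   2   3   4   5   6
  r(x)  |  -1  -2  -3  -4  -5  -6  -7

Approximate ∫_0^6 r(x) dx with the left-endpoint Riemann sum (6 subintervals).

Δx = 1.
Sum = 1·[(-1) + (-2) + (-3) + (-4) + (-5) + (-6)] = -21.

-21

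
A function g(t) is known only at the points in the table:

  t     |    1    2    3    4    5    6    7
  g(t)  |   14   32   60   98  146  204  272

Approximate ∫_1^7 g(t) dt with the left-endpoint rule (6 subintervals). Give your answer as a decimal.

Δt = 1.
Sum = 1·[14 + 32 + 60 + 98 + 146 + 204] = 554.

554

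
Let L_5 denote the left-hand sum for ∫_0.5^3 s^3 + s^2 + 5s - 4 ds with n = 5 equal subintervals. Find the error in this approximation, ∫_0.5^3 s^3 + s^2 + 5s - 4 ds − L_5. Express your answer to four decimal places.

Exact integral: ∫_0.5^3 f(s) ds ≈ 41.067708.
L_5 = 29.6875.
Error ≈ 41.067708 − 29.6875 ≈ 11.3802.

11.3802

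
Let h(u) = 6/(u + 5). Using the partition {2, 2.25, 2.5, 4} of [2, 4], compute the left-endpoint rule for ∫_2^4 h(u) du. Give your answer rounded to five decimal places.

Subinterval widths: 0.25, 0.25, 1.5.
Left endpoints: 2, 2.25, 2.5.
h(2) = 6/7, h(2.25) = 24/29, h(2.5) = 0.8.
Sum = Σ Δu_i · h(u_i).
Sum ≈ 1.62118.

1.62118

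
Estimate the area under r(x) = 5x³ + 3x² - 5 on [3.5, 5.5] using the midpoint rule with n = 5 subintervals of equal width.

Δx = (5.5 − 3.5)/5 = 0.4.
Midpoints: 3.7, 4.1, 4.5, 4.9, 5.3.
r(3.7) = 289.335, r(4.1) = 390.035, r(4.5) = 511.375, r(4.9) = 655.275, r(5.3) = 823.655.
Sum = Δx · [r(3.7) + r(4.1) + r(4.5) + r(4.9) + r(5.3)].
Sum = 1067.87.

1067.87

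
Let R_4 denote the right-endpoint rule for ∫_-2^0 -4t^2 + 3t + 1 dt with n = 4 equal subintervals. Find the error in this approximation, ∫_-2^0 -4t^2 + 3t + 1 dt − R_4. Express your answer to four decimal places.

-5.1667

Exact integral: ∫_-2^0 f(t) dt ≈ -14.666667.
R_4 = -9.5.
Error ≈ -14.666667 − (-9.5) ≈ -5.1667.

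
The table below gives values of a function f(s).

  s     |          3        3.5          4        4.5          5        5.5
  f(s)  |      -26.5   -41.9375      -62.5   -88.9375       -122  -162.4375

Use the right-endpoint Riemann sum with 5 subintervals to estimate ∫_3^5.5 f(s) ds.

-238.90625

Δs = 0.5.
Sum = 0.5·[(-41.9375) + (-62.5) + (-88.9375) + (-122) + (-162.4375)] = -238.90625.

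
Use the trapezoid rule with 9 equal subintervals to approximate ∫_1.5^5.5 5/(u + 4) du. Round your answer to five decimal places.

2.73453

Δu = (5.5 − 1.5)/9 = 4/9.
f(1.5) = 10/11, f(35/18) = 90/107, f(43/18) = 18/23, f(17/6) = 30/41, f(59/18) = 90/131, f(67/18) = 90/139, f(25/6) = 30/49, f(83/18) = 18/31, f(91/18) = 90/163, f(5.5) = 10/19.
T_9 = (Δu/2)·[f(u_0) + 2f(u_1) + ... + 2f(u_{8}) + f(u_9)].
Sum ≈ 2.73453.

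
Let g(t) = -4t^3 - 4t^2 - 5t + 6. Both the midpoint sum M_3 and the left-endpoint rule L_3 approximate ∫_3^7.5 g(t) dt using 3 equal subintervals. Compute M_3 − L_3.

-1173.65625

M_3 = -3644.15625.
L_3 = -2470.5.
M_3 − L_3 = -1173.65625.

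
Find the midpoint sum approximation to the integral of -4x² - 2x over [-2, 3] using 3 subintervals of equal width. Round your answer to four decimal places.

-47.0370

Δx = (3 − (-2))/3 = 5/3.
Midpoints: -7/6, 0.5, 13/6.
f(-7/6) = -28/9, f(0.5) = -2, f(13/6) = -208/9.
Sum = Δx · [f(-7/6) + f(0.5) + f(13/6)].
Sum ≈ -47.0370.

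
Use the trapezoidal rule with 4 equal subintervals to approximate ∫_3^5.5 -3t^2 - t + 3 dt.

Δt = (5.5 − 3)/4 = 0.625.
f(3) = -27, f(3.625) = -40.046875, f(4.25) = -55.4375, f(4.875) = -73.171875, f(5.5) = -93.25.
T_4 = (Δt/2)·[f(t_0) + 2f(t_1) + 2f(t_2) + 2f(t_3) + f(t_4)].
Sum = -142.98828125.

-142.98828125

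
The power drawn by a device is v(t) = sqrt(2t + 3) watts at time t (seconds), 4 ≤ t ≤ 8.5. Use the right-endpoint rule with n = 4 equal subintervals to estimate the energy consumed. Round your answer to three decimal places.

Δt = (8.5 − 4)/4 = 1.125.
Right endpoints: 5.125, 6.25, 7.375, 8.5.
v(5.125) ≈ 3.640, v(6.25) ≈ 3.937, v(7.375) ≈ 4.213, v(8.5) ≈ 4.472.
Sum = Δt · [v(5.125) + v(6.25) + v(7.375) + v(8.5)].
Sum ≈ 18.295.

18.295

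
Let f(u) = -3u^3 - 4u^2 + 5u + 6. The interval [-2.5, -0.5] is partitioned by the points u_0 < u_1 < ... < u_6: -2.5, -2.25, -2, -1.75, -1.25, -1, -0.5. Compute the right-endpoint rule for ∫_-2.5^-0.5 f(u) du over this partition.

4.5546875

Subinterval widths: 0.25, 0.25, 0.25, 0.5, 0.25, 0.5.
Right endpoints: -2.25, -2, -1.75, -1.25, -1, -0.5.
f(-2.25) = 8.671875, f(-2) = 4, f(-1.75) = 1.078125, f(-1.25) = -0.640625, f(-1) = 0, f(-0.5) = 2.875.
Sum = Σ Δu_i · f(u_i).
Sum = 4.5546875.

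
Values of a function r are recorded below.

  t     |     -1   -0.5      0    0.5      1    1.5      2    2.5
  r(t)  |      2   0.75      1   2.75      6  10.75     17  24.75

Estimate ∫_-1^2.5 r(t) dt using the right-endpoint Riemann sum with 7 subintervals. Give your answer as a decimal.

Δt = 0.5.
Sum = 0.5·[0.75 + 1 + 2.75 + 6 + 10.75 + 17 + 24.75] = 31.5.

31.5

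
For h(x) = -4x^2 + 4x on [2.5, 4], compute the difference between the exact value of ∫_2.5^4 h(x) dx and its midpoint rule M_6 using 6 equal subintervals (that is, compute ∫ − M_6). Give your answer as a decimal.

Exact integral: ∫_2.5^4 h(x) dx = -45.
M_6 = -44.96875.
Error = -45 − (-44.96875) = -0.03125.

-0.03125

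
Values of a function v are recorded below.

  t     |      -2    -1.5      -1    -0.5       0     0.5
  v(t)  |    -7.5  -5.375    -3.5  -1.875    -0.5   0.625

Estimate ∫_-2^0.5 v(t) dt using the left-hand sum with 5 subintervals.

Δt = 0.5.
Sum = 0.5·[(-7.5) + (-5.375) + (-3.5) + (-1.875) + (-0.5)] = -9.375.

-9.375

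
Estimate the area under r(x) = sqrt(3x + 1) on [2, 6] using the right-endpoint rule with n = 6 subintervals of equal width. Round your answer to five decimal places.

Δx = (6 − 2)/6 = 2/3.
Right endpoints: 8/3, 10/3, 4, 14/3, 16/3, 6.
r(8/3) ≈ 3.00000, r(10/3) ≈ 3.31662, r(4) ≈ 3.60555, r(14/3) ≈ 3.87298, r(16/3) ≈ 4.12311, r(6) ≈ 4.35890.
Sum = Δx · [r(8/3) + r(10/3) + r(4) + ...].
Sum ≈ 14.85144.

14.85144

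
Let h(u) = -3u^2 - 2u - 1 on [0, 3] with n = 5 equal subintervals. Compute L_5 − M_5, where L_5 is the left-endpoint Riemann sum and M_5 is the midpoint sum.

L_5 = -29.64.
M_5 = -38.73.
L_5 − M_5 = 9.09.

9.09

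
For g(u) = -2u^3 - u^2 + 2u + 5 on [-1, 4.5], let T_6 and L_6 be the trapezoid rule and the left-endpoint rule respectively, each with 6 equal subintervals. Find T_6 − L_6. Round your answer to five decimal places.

T_6 ≈ -197.3475116.
L_6 ≈ -109.1183449.
T_6 − L_6 ≈ -88.22917.

-88.22917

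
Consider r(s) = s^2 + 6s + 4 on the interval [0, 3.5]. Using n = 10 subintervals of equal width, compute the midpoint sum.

Δs = (3.5 − 0)/10 = 0.35.
Midpoints: 0.175, 0.525, 0.875, 1.225, 1.575, 1.925, 2.275, 2.625, 2.975, 3.325.
r(0.175) = 5.080625, r(0.525) = 7.425625, r(0.875) = 10.015625, r(1.225) = 12.850625, r(1.575) = 15.930625, r(1.925) = 19.255625, r(2.275) = 22.825625, r(2.625) = 26.640625, r(2.975) = 30.700625, r(3.325) = 35.005625.
Sum = Δs · [r(0.175) + r(0.525) + r(0.875) + ...].
Sum = 65.0059375.

65.0059375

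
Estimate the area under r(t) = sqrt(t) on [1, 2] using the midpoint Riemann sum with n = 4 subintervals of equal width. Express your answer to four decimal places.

Δt = (2 − 1)/4 = 0.25.
Midpoints: 1.125, 1.375, 1.625, 1.875.
r(1.125) ≈ 1.0607, r(1.375) ≈ 1.1726, r(1.625) ≈ 1.2748, r(1.875) ≈ 1.3693.
Sum = Δt · [r(1.125) + r(1.375) + r(1.625) + r(1.875)].
Sum ≈ 1.2193.

1.2193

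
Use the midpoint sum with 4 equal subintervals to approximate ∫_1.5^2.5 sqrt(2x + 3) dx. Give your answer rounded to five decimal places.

2.64364

Δx = (2.5 − 1.5)/4 = 0.25.
Midpoints: 1.625, 1.875, 2.125, 2.375.
f(1.625) ≈ 2.50000, f(1.875) ≈ 2.59808, f(2.125) ≈ 2.69258, f(2.375) ≈ 2.78388.
Sum = Δx · [f(1.625) + f(1.875) + f(2.125) + f(2.375)].
Sum ≈ 2.64364.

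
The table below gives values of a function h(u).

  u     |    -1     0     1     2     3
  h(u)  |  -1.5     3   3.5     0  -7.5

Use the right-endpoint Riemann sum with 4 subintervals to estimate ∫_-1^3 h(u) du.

Δu = 1.
Sum = 1·[3 + 3.5 + 0 + (-7.5)] = -1.

-1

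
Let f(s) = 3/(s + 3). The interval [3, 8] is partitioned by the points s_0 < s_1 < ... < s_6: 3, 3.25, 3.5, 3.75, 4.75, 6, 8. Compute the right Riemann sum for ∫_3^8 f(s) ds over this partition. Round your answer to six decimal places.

1.695714

Subinterval widths: 0.25, 0.25, 0.25, 1, 1.25, 2.
Right endpoints: 3.25, 3.5, 3.75, 4.75, 6, 8.
f(3.25) = 0.48, f(3.5) = 6/13, f(3.75) = 4/9, f(4.75) = 12/31, f(6) = 1/3, f(8) = 3/11.
Sum = Σ Δs_i · f(s_i).
Sum ≈ 1.695714.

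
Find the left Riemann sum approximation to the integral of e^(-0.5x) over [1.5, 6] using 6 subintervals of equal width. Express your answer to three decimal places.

1.014

Δx = (6 − 1.5)/6 = 0.75.
Left endpoints: 1.5, 2.25, 3, 3.75, 4.5, 5.25.
f(1.5) ≈ 0.472, f(2.25) ≈ 0.325, f(3) ≈ 0.223, f(3.75) ≈ 0.153, f(4.5) ≈ 0.105, f(5.25) ≈ 0.072.
Sum = Δx · [f(1.5) + f(2.25) + f(3) + ...].
Sum ≈ 1.014.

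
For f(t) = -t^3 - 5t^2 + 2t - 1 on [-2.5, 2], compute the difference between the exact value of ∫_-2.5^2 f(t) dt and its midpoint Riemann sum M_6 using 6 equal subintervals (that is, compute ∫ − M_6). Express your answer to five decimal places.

-0.89648

Exact integral: ∫_-2.5^2 f(t) dt = -40.359375.
M_6 ≈ -39.4628906.
Error ≈ -40.359375 − (-39.4628906) ≈ -0.89648.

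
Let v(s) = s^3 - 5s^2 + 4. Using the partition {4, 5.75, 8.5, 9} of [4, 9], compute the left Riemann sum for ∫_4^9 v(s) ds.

186.62890625

Subinterval widths: 1.75, 2.75, 0.5.
Left endpoints: 4, 5.75, 8.5.
v(4) = -12, v(5.75) = 28.796875, v(8.5) = 256.875.
Sum = Σ Δs_i · v(s_i).
Sum = 186.62890625.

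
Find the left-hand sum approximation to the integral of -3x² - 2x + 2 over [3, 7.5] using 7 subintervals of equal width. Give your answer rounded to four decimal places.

-385.5995

Δx = (7.5 − 3)/7 = 9/14.
Left endpoints: 3, 51/14, 30/7, 69/14, 39/7, 87/14, 48/7.
f(3) = -31, f(51/14) = -8839/196, f(30/7) = -3022/49, f(69/14) = -15823/196, f(39/7) = -5011/49, f(87/14) = -24751/196, f(48/7) = -7486/49.
Sum = Δx · [f(3) + f(51/14) + f(30/7) + ...].
Sum ≈ -385.5995.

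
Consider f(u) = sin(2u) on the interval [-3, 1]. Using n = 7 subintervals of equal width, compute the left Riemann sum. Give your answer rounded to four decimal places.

0.4316

Δu = (1 − (-3))/7 = 4/7.
Left endpoints: -3, -17/7, -13/7, -9/7, -5/7, -1/7, 3/7.
f(-3) ≈ 0.2794, f(-17/7) ≈ 0.9895, f(-13/7) ≈ 0.5419, f(-9/7) ≈ -0.5398, f(-5/7) ≈ -0.9899, f(-1/7) ≈ -0.2818, f(3/7) ≈ 0.7560.
Sum = Δu · [f(-3) + f(-17/7) + f(-13/7) + ...].
Sum ≈ 0.4316.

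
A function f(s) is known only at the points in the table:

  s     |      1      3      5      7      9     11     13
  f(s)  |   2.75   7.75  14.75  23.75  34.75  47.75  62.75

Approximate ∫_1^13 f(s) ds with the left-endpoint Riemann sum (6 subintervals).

263

Δs = 2.
Sum = 2·[2.75 + 7.75 + 14.75 + 23.75 + 34.75 + 47.75] = 263.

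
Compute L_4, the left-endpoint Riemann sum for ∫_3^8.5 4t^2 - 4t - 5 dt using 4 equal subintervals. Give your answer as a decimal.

Δt = (8.5 − 3)/4 = 1.375.
Left endpoints: 3, 4.375, 5.75, 7.125.
f(3) = 19, f(4.375) = 54.0625, f(5.75) = 104.25, f(7.125) = 169.5625.
Sum = Δt · [f(3) + f(4.375) + f(5.75) + f(7.125)].
Sum = 476.953125.

476.953125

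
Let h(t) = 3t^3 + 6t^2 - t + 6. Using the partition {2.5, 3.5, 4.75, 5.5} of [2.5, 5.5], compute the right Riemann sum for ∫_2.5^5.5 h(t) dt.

1288.14453125

Subinterval widths: 1, 1.25, 0.75.
Right endpoints: 3.5, 4.75, 5.5.
h(3.5) = 204.625, h(4.75) = 458.140625, h(5.5) = 681.125.
Sum = Σ Δt_i · h(t_i).
Sum = 1288.14453125.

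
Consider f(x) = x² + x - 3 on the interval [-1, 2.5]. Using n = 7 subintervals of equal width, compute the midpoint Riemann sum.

Δx = (2.5 − (-1))/7 = 0.5.
Midpoints: -0.75, -0.25, 0.25, 0.75, 1.25, 1.75, 2.25.
f(-0.75) = -3.1875, f(-0.25) = -3.1875, f(0.25) = -2.6875, f(0.75) = -1.6875, f(1.25) = -0.1875, f(1.75) = 1.8125, f(2.25) = 4.3125.
Sum = Δx · [f(-0.75) + f(-0.25) + f(0.25) + ...].
Sum = -2.40625.

-2.40625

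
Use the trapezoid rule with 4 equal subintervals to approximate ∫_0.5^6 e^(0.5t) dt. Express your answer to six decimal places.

Δt = (6 − 0.5)/4 = 1.375.
f(0.5) ≈ 1.284025, f(1.875) ≈ 2.553589, f(3.25) ≈ 5.078419, f(4.625) ≈ 10.099642, f(6) ≈ 20.085537.
T_4 = (Δt/2)·[f(t_0) + 2f(t_1) + 2f(t_2) + 2f(t_3) + f(t_4)].
Sum ≈ 39.072594.

39.072594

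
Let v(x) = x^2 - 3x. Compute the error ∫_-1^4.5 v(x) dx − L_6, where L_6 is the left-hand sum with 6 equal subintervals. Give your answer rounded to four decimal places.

0.4902

Exact integral: ∫_-1^4.5 v(x) dx ≈ 1.833333.
L_6 ≈ 1.343171.
Error ≈ 1.833333 − 1.343171 ≈ 0.4902.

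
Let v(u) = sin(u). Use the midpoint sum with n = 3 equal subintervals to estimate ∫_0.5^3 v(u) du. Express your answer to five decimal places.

1.92273

Δu = (3 − 0.5)/3 = 5/6.
Midpoints: 11/12, 1.75, 31/12.
v(11/12) ≈ 0.79358, v(1.75) ≈ 0.98399, v(31/12) ≈ 0.52971.
Sum = Δu · [v(11/12) + v(1.75) + v(31/12)].
Sum ≈ 1.92273.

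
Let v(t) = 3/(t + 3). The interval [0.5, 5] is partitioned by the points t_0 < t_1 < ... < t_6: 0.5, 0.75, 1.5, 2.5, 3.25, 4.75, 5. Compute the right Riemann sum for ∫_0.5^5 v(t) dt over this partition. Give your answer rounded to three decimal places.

Subinterval widths: 0.25, 0.75, 1, 0.75, 1.5, 0.25.
Right endpoints: 0.75, 1.5, 2.5, 3.25, 4.75, 5.
v(0.75) = 0.8, v(1.5) = 2/3, v(2.5) = 6/11, v(3.25) = 0.48, v(4.75) = 12/31, v(5) = 0.375.
Sum = Σ Δt_i · v(t_i).
Sum ≈ 2.280.

2.280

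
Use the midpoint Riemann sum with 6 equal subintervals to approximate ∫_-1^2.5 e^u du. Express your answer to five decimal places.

11.64875

Δu = (2.5 − (-1))/6 = 7/12.
Midpoints: -17/24, -0.125, 11/24, 25/24, 1.625, 53/24.
f(-17/24) ≈ 0.49246, f(-0.125) ≈ 0.88250, f(11/24) ≈ 1.58144, f(25/24) ≈ 2.83394, f(1.625) ≈ 5.07842, f(53/24) ≈ 9.10054.
Sum = Δu · [f(-17/24) + f(-0.125) + f(11/24) + ...].
Sum ≈ 11.64875.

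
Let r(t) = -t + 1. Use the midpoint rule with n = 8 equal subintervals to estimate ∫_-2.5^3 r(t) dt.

Δt = (3 − (-2.5))/8 = 0.6875.
Midpoints: -2.15625, -1.46875, -0.78125, -0.09375, 0.59375, 1.28125, 1.96875, 2.65625.
r(-2.15625) = 3.15625, r(-1.46875) = 2.46875, r(-0.78125) = 1.78125, r(-0.09375) = 1.09375, r(0.59375) = 0.40625, r(1.28125) = -0.28125, r(1.96875) = -0.96875, r(2.65625) = -1.65625.
Sum = Δt · [r(-2.15625) + r(-1.46875) + r(-0.78125) + ...].
Sum = 4.125.

4.125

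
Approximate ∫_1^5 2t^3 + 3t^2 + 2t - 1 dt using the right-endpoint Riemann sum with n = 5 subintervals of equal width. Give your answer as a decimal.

Δt = (5 − 1)/5 = 0.8.
Right endpoints: 1.8, 2.6, 3.4, 4.2, 5.
f(1.8) = 23.984, f(2.6) = 59.632, f(3.4) = 119.088, f(4.2) = 208.496, f(5) = 334.
Sum = Δt · [f(1.8) + f(2.6) + f(3.4) + f(4.2) + f(5)].
Sum = 596.16.

596.16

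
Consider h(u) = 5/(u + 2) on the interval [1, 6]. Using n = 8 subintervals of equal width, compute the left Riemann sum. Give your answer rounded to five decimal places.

Δu = (6 − 1)/8 = 0.625.
Left endpoints: 1, 1.625, 2.25, 2.875, 3.5, 4.125, 4.75, 5.375.
h(1) = 5/3, h(1.625) = 40/29, h(2.25) = 20/17, h(2.875) = 40/39, h(3.5) = 10/11, h(4.125) = 40/49, h(4.75) = 20/27, h(5.375) = 40/59.
Sum = Δu · [h(1) + h(1.625) + h(2.25) + ...].
Sum ≈ 5.24513.

5.24513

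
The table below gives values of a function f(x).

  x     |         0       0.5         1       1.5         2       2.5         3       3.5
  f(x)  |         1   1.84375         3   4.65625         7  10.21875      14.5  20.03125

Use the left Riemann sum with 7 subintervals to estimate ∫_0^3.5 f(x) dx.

21.109375

Δx = 0.5.
Sum = 0.5·[1 + 1.84375 + 3 + 4.65625 + 7 + 10.21875 + 14.5] = 21.109375.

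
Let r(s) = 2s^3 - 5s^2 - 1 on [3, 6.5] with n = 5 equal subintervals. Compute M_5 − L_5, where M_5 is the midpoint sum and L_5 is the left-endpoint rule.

M_5 = 432.464375.
L_5 = 327.39.
M_5 − L_5 = 105.074375.

105.074375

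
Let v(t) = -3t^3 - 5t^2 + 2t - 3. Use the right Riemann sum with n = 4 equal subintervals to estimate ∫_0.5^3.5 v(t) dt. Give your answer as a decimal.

-255.5625

Δt = (3.5 − 0.5)/4 = 0.75.
Right endpoints: 1.25, 2, 2.75, 3.5.
v(1.25) = -14.171875, v(2) = -43, v(2.75) = -97.703125, v(3.5) = -185.875.
Sum = Δt · [v(1.25) + v(2) + v(2.75) + v(3.5)].
Sum = -255.5625.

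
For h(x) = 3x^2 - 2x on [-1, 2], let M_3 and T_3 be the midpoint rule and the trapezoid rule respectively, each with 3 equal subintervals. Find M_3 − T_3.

-2.25

M_3 = 5.25.
T_3 = 7.5.
M_3 − T_3 = -2.25.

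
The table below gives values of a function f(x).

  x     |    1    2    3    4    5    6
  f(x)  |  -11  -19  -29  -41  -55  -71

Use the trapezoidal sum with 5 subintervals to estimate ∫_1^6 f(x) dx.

Δx = 1.
T_5 = (1/2)·[(-11) + 2·(-19) + 2·(-29) + 2·(-41) + 2·(-55) + (-71)] = -185.

-185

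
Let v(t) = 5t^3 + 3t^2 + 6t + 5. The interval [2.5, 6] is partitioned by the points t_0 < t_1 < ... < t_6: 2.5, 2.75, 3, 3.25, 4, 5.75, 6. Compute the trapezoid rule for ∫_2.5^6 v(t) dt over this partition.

1950.92578125

Subinterval widths: 0.25, 0.25, 0.25, 0.75, 1.75, 0.25.
v(2.5) = 116.875, v(2.75) = 148.171875, v(3) = 185, v(3.25) = 227.828125, v(4) = 397, v(5.75) = 1089.234375, v(6) = 1229.
On each subinterval the trapezoid contributes (Δt_i/2)·[v(t_{i-1}) + v(t_i)].
Sum = 1950.92578125.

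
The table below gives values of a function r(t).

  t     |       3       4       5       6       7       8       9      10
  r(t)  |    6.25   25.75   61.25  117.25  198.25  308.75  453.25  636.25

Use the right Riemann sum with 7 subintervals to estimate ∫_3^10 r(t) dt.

1800.75

Δt = 1.
Sum = 1·[25.75 + 61.25 + 117.25 + 198.25 + 308.75 + 453.25 + 636.25] = 1800.75.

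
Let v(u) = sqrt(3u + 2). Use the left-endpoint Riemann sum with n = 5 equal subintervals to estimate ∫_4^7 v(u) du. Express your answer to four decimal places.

Δu = (7 − 4)/5 = 0.6.
Left endpoints: 4, 4.6, 5.2, 5.8, 6.4.
v(4) ≈ 3.7417, v(4.6) ≈ 3.9749, v(5.2) ≈ 4.1952, v(5.8) ≈ 4.4045, v(6.4) ≈ 4.6043.
Sum = Δu · [v(4) + v(4.6) + v(5.2) + v(5.8) + v(6.4)].
Sum ≈ 12.5524.

12.5524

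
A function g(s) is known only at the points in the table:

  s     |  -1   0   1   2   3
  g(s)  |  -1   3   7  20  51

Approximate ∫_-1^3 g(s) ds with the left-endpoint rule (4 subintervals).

Δs = 1.
Sum = 1·[(-1) + 3 + 7 + 20] = 29.

29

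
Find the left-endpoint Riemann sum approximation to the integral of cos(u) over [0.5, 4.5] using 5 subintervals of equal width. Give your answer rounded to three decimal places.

-0.943

Δu = (4.5 − 0.5)/5 = 0.8.
Left endpoints: 0.5, 1.3, 2.1, 2.9, 3.7.
f(0.5) ≈ 0.878, f(1.3) ≈ 0.267, f(2.1) ≈ -0.505, f(2.9) ≈ -0.971, f(3.7) ≈ -0.848.
Sum = Δu · [f(0.5) + f(1.3) + f(2.1) + f(2.9) + f(3.7)].
Sum ≈ -0.943.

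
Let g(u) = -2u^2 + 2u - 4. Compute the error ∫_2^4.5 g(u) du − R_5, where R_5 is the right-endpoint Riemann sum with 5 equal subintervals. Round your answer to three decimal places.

Exact integral: ∫_2^4.5 g(u) du ≈ -49.16667.
R_5 = -56.25.
Error ≈ -49.16667 − (-56.25) ≈ 7.083.

7.083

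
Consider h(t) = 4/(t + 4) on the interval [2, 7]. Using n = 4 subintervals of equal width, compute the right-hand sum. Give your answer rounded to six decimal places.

2.245256

Δt = (7 − 2)/4 = 1.25.
Right endpoints: 3.25, 4.5, 5.75, 7.
h(3.25) = 16/29, h(4.5) = 8/17, h(5.75) = 16/39, h(7) = 4/11.
Sum = Δt · [h(3.25) + h(4.5) + h(5.75) + h(7)].
Sum ≈ 2.245256.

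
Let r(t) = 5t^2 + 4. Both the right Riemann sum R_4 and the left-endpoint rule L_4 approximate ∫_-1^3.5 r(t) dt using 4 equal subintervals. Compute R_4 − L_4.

63.28125

R_4 = 127.51171875.
L_4 = 64.23046875.
R_4 − L_4 = 63.28125.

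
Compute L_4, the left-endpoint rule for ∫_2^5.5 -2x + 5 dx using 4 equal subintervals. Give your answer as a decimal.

Δx = (5.5 − 2)/4 = 0.875.
Left endpoints: 2, 2.875, 3.75, 4.625.
f(2) = 1, f(2.875) = -0.75, f(3.75) = -2.5, f(4.625) = -4.25.
Sum = Δx · [f(2) + f(2.875) + f(3.75) + f(4.625)].
Sum = -5.6875.

-5.6875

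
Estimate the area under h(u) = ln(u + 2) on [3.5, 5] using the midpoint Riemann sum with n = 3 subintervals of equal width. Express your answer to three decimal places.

Δu = (5 − 3.5)/3 = 0.5.
Midpoints: 3.75, 4.25, 4.75.
h(3.75) ≈ 1.749, h(4.25) ≈ 1.833, h(4.75) ≈ 1.910.
Sum = Δu · [h(3.75) + h(4.25) + h(4.75)].
Sum ≈ 2.746.

2.746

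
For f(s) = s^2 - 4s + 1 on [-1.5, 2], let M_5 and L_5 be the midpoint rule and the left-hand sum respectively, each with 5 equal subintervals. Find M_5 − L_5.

-4.71625

M_5 = 3.64875.
L_5 = 8.365.
M_5 − L_5 = -4.71625.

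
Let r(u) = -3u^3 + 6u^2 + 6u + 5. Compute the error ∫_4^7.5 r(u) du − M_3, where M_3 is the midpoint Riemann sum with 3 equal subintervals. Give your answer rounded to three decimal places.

Exact integral: ∫_4^7.5 r(u) du = -1327.046875.
M_3 ≈ -1308.88455.
Error ≈ -1327.046875 − (-1308.88455) ≈ -18.162.

-18.162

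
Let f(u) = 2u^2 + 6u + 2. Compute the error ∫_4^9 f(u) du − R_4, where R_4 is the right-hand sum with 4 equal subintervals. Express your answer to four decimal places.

-102.6042

Exact integral: ∫_4^9 f(u) du ≈ 648.333333.
R_4 = 750.9375.
Error ≈ 648.333333 − 750.9375 ≈ -102.6042.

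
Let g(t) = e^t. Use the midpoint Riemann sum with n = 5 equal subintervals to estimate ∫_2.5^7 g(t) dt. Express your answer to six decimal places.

1048.697047

Δt = (7 − 2.5)/5 = 0.9.
Midpoints: 2.95, 3.85, 4.75, 5.65, 6.55.
g(2.95) ≈ 19.105954, g(3.85) ≈ 46.993063, g(4.75) ≈ 115.584285, g(5.65) ≈ 284.291466, g(6.55) ≈ 699.244174.
Sum = Δt · [g(2.95) + g(3.85) + g(4.75) + g(5.65) + g(6.55)].
Sum ≈ 1048.697047.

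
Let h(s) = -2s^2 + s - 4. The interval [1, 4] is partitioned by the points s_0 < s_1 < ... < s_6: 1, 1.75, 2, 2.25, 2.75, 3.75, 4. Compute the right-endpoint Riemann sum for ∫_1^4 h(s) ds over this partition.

-56.3125

Subinterval widths: 0.75, 0.25, 0.25, 0.5, 1, 0.25.
Right endpoints: 1.75, 2, 2.25, 2.75, 3.75, 4.
h(1.75) = -8.375, h(2) = -10, h(2.25) = -11.875, h(2.75) = -16.375, h(3.75) = -28.375, h(4) = -32.
Sum = Σ Δs_i · h(s_i).
Sum = -56.3125.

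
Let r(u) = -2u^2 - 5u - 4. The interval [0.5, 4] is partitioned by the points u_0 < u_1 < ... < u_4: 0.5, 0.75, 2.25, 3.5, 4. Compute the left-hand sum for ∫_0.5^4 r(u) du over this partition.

-69.78125

Subinterval widths: 0.25, 1.5, 1.25, 0.5.
Left endpoints: 0.5, 0.75, 2.25, 3.5.
r(0.5) = -7, r(0.75) = -8.875, r(2.25) = -25.375, r(3.5) = -46.
Sum = Σ Δu_i · r(u_i).
Sum = -69.78125.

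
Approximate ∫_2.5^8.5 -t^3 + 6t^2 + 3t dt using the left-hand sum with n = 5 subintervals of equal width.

Δt = (8.5 − 2.5)/5 = 1.2.
Left endpoints: 2.5, 3.7, 4.9, 6.1, 7.3.
f(2.5) = 29.375, f(3.7) = 42.587, f(4.9) = 41.111, f(6.1) = 14.579, f(7.3) = -47.377.
Sum = Δt · [f(2.5) + f(3.7) + f(4.9) + f(6.1) + f(7.3)].
Sum = 96.33.

96.33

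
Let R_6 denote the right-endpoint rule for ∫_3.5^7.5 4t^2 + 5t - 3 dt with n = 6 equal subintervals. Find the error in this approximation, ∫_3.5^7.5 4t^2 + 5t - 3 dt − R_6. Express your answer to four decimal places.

Exact integral: ∫_3.5^7.5 f(t) dt ≈ 603.333333.
R_6 ≈ 669.851852.
Error ≈ 603.333333 − 669.851852 ≈ -66.5185.

-66.5185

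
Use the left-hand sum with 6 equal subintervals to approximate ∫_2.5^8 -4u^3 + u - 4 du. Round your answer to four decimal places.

Δu = (8 − 2.5)/6 = 11/12.
Left endpoints: 2.5, 41/12, 13/3, 5.25, 37/6, 85/12.
f(2.5) = -64, f(41/12) = -69173/432, f(13/3) = -8779/27, f(5.25) = -577.5625, f(37/6) = -25268/27, f(85/12) = -612793/432.
Sum = Δu · [f(2.5) + f(41/12) + f(13/3) + ...].
Sum ≈ -3191.0885.

-3191.0885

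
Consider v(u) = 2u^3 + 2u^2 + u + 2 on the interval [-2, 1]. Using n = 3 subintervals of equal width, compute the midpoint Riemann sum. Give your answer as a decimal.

3.25

Δu = (1 − (-2))/3 = 1.
Midpoints: -1.5, -0.5, 0.5.
v(-1.5) = -1.75, v(-0.5) = 1.75, v(0.5) = 3.25.
Sum = Δu · [v(-1.5) + v(-0.5) + v(0.5)].
Sum = 3.25.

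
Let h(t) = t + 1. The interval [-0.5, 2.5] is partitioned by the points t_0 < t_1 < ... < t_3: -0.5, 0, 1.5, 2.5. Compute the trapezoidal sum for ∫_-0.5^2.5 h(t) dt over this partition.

6

Subinterval widths: 0.5, 1.5, 1.
h(-0.5) = 0.5, h(0) = 1, h(1.5) = 2.5, h(2.5) = 3.5.
On each subinterval the trapezoid contributes (Δt_i/2)·[h(t_{i-1}) + h(t_i)].
Sum = 6.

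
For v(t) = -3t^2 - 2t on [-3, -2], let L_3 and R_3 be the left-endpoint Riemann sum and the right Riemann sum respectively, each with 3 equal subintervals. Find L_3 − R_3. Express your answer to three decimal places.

-4.333

L_3 ≈ -16.22222.
R_3 ≈ -11.88889.
L_3 − R_3 ≈ -4.333.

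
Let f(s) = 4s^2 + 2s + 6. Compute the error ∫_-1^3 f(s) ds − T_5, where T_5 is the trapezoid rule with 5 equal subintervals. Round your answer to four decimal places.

-1.7067

Exact integral: ∫_-1^3 f(s) ds ≈ 69.333333.
T_5 = 71.04.
Error ≈ 69.333333 − 71.04 ≈ -1.7067.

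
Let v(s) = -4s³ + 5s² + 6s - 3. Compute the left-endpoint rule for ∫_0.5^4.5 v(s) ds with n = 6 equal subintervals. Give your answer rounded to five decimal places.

-137.74074

Δs = (4.5 − 0.5)/6 = 2/3.
Left endpoints: 0.5, 7/6, 11/6, 2.5, 19/6, 23/6.
v(0.5) = 0.75, v(7/6) = 481/108, v(11/6) = 17/108, v(2.5) = -19.25, v(19/6) = -6575/108, v(23/6) = -14239/108.
Sum = Δs · [v(0.5) + v(7/6) + v(11/6) + ...].
Sum ≈ -137.74074.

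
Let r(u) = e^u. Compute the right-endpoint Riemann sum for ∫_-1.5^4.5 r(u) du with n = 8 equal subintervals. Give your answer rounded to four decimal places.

127.6369

Δu = (4.5 − (-1.5))/8 = 0.75.
Right endpoints: -0.75, 0, 0.75, 1.5, 2.25, 3, 3.75, 4.5.
r(-0.75) ≈ 0.4724, r(0) ≈ 1.0000, r(0.75) ≈ 2.1170, r(1.5) ≈ 4.4817, r(2.25) ≈ 9.4877, r(3) ≈ 20.0855, r(3.75) ≈ 42.5211, r(4.5) ≈ 90.0171.
Sum = Δu · [r(-0.75) + r(0) + r(0.75) + ...].
Sum ≈ 127.6369.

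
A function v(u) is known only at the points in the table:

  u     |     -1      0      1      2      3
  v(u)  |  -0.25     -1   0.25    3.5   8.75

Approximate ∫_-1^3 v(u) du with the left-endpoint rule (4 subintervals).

2.5

Δu = 1.
Sum = 1·[(-0.25) + (-1) + 0.25 + 3.5] = 2.5.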